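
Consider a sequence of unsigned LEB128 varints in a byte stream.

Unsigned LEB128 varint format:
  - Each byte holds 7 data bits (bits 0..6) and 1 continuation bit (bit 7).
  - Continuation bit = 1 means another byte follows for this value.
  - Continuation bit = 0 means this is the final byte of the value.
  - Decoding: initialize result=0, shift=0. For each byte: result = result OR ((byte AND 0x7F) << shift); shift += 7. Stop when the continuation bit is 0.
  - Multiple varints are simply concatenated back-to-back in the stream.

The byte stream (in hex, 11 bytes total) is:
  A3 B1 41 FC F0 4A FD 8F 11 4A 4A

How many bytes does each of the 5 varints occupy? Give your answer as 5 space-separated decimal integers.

  byte[0]=0xA3 cont=1 payload=0x23=35: acc |= 35<<0 -> acc=35 shift=7
  byte[1]=0xB1 cont=1 payload=0x31=49: acc |= 49<<7 -> acc=6307 shift=14
  byte[2]=0x41 cont=0 payload=0x41=65: acc |= 65<<14 -> acc=1071267 shift=21 [end]
Varint 1: bytes[0:3] = A3 B1 41 -> value 1071267 (3 byte(s))
  byte[3]=0xFC cont=1 payload=0x7C=124: acc |= 124<<0 -> acc=124 shift=7
  byte[4]=0xF0 cont=1 payload=0x70=112: acc |= 112<<7 -> acc=14460 shift=14
  byte[5]=0x4A cont=0 payload=0x4A=74: acc |= 74<<14 -> acc=1226876 shift=21 [end]
Varint 2: bytes[3:6] = FC F0 4A -> value 1226876 (3 byte(s))
  byte[6]=0xFD cont=1 payload=0x7D=125: acc |= 125<<0 -> acc=125 shift=7
  byte[7]=0x8F cont=1 payload=0x0F=15: acc |= 15<<7 -> acc=2045 shift=14
  byte[8]=0x11 cont=0 payload=0x11=17: acc |= 17<<14 -> acc=280573 shift=21 [end]
Varint 3: bytes[6:9] = FD 8F 11 -> value 280573 (3 byte(s))
  byte[9]=0x4A cont=0 payload=0x4A=74: acc |= 74<<0 -> acc=74 shift=7 [end]
Varint 4: bytes[9:10] = 4A -> value 74 (1 byte(s))
  byte[10]=0x4A cont=0 payload=0x4A=74: acc |= 74<<0 -> acc=74 shift=7 [end]
Varint 5: bytes[10:11] = 4A -> value 74 (1 byte(s))

Answer: 3 3 3 1 1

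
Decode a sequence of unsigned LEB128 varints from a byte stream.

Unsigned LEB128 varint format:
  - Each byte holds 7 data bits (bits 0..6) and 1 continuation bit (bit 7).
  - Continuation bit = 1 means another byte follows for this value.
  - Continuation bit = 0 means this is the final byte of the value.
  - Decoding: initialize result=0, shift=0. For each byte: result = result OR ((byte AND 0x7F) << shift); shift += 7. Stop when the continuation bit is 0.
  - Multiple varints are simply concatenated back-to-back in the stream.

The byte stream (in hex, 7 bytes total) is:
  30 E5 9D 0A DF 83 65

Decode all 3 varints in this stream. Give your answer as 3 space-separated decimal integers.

  byte[0]=0x30 cont=0 payload=0x30=48: acc |= 48<<0 -> acc=48 shift=7 [end]
Varint 1: bytes[0:1] = 30 -> value 48 (1 byte(s))
  byte[1]=0xE5 cont=1 payload=0x65=101: acc |= 101<<0 -> acc=101 shift=7
  byte[2]=0x9D cont=1 payload=0x1D=29: acc |= 29<<7 -> acc=3813 shift=14
  byte[3]=0x0A cont=0 payload=0x0A=10: acc |= 10<<14 -> acc=167653 shift=21 [end]
Varint 2: bytes[1:4] = E5 9D 0A -> value 167653 (3 byte(s))
  byte[4]=0xDF cont=1 payload=0x5F=95: acc |= 95<<0 -> acc=95 shift=7
  byte[5]=0x83 cont=1 payload=0x03=3: acc |= 3<<7 -> acc=479 shift=14
  byte[6]=0x65 cont=0 payload=0x65=101: acc |= 101<<14 -> acc=1655263 shift=21 [end]
Varint 3: bytes[4:7] = DF 83 65 -> value 1655263 (3 byte(s))

Answer: 48 167653 1655263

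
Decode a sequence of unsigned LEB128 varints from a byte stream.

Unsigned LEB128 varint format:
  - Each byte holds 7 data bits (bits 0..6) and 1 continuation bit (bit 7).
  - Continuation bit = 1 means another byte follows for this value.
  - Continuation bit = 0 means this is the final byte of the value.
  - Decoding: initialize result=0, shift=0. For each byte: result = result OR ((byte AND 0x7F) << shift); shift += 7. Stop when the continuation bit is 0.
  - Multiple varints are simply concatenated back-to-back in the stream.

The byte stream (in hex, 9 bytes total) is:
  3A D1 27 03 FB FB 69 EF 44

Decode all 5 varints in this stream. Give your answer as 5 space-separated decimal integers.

Answer: 58 5073 3 1736187 8815

Derivation:
  byte[0]=0x3A cont=0 payload=0x3A=58: acc |= 58<<0 -> acc=58 shift=7 [end]
Varint 1: bytes[0:1] = 3A -> value 58 (1 byte(s))
  byte[1]=0xD1 cont=1 payload=0x51=81: acc |= 81<<0 -> acc=81 shift=7
  byte[2]=0x27 cont=0 payload=0x27=39: acc |= 39<<7 -> acc=5073 shift=14 [end]
Varint 2: bytes[1:3] = D1 27 -> value 5073 (2 byte(s))
  byte[3]=0x03 cont=0 payload=0x03=3: acc |= 3<<0 -> acc=3 shift=7 [end]
Varint 3: bytes[3:4] = 03 -> value 3 (1 byte(s))
  byte[4]=0xFB cont=1 payload=0x7B=123: acc |= 123<<0 -> acc=123 shift=7
  byte[5]=0xFB cont=1 payload=0x7B=123: acc |= 123<<7 -> acc=15867 shift=14
  byte[6]=0x69 cont=0 payload=0x69=105: acc |= 105<<14 -> acc=1736187 shift=21 [end]
Varint 4: bytes[4:7] = FB FB 69 -> value 1736187 (3 byte(s))
  byte[7]=0xEF cont=1 payload=0x6F=111: acc |= 111<<0 -> acc=111 shift=7
  byte[8]=0x44 cont=0 payload=0x44=68: acc |= 68<<7 -> acc=8815 shift=14 [end]
Varint 5: bytes[7:9] = EF 44 -> value 8815 (2 byte(s))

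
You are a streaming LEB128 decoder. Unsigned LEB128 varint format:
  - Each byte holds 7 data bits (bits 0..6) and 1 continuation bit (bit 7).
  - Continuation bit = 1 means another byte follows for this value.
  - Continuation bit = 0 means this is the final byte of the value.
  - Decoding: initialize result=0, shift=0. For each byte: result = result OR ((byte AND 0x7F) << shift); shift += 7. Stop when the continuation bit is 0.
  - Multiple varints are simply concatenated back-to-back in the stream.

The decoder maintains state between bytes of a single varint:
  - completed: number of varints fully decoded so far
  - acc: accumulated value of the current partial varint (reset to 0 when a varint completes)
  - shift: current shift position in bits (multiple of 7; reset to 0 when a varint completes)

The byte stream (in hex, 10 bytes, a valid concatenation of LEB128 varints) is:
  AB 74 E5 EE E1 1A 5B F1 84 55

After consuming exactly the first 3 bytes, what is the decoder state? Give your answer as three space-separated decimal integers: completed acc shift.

Answer: 1 101 7

Derivation:
byte[0]=0xAB cont=1 payload=0x2B: acc |= 43<<0 -> completed=0 acc=43 shift=7
byte[1]=0x74 cont=0 payload=0x74: varint #1 complete (value=14891); reset -> completed=1 acc=0 shift=0
byte[2]=0xE5 cont=1 payload=0x65: acc |= 101<<0 -> completed=1 acc=101 shift=7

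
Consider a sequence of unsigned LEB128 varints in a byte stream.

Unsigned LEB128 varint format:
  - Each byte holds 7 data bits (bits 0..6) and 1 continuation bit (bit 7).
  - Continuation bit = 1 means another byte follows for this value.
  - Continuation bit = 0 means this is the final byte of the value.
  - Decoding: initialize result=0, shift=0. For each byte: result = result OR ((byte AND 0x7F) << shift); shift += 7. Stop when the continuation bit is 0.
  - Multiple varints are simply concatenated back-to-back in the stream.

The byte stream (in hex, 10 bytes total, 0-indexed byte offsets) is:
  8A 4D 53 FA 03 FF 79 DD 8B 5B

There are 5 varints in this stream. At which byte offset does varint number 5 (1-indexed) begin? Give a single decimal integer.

  byte[0]=0x8A cont=1 payload=0x0A=10: acc |= 10<<0 -> acc=10 shift=7
  byte[1]=0x4D cont=0 payload=0x4D=77: acc |= 77<<7 -> acc=9866 shift=14 [end]
Varint 1: bytes[0:2] = 8A 4D -> value 9866 (2 byte(s))
  byte[2]=0x53 cont=0 payload=0x53=83: acc |= 83<<0 -> acc=83 shift=7 [end]
Varint 2: bytes[2:3] = 53 -> value 83 (1 byte(s))
  byte[3]=0xFA cont=1 payload=0x7A=122: acc |= 122<<0 -> acc=122 shift=7
  byte[4]=0x03 cont=0 payload=0x03=3: acc |= 3<<7 -> acc=506 shift=14 [end]
Varint 3: bytes[3:5] = FA 03 -> value 506 (2 byte(s))
  byte[5]=0xFF cont=1 payload=0x7F=127: acc |= 127<<0 -> acc=127 shift=7
  byte[6]=0x79 cont=0 payload=0x79=121: acc |= 121<<7 -> acc=15615 shift=14 [end]
Varint 4: bytes[5:7] = FF 79 -> value 15615 (2 byte(s))
  byte[7]=0xDD cont=1 payload=0x5D=93: acc |= 93<<0 -> acc=93 shift=7
  byte[8]=0x8B cont=1 payload=0x0B=11: acc |= 11<<7 -> acc=1501 shift=14
  byte[9]=0x5B cont=0 payload=0x5B=91: acc |= 91<<14 -> acc=1492445 shift=21 [end]
Varint 5: bytes[7:10] = DD 8B 5B -> value 1492445 (3 byte(s))

Answer: 7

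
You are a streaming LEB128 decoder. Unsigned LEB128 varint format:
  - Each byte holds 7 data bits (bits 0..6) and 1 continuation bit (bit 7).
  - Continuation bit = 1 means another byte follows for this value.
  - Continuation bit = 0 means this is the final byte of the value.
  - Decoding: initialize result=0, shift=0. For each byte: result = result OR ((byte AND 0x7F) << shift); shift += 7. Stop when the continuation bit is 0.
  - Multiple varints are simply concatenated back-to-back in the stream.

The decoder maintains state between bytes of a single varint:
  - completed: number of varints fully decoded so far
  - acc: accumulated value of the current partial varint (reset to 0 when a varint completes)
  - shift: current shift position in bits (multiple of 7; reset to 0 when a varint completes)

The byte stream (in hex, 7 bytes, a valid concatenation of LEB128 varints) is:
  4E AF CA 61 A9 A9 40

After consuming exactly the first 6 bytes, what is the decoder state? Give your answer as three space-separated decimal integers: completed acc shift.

Answer: 2 5289 14

Derivation:
byte[0]=0x4E cont=0 payload=0x4E: varint #1 complete (value=78); reset -> completed=1 acc=0 shift=0
byte[1]=0xAF cont=1 payload=0x2F: acc |= 47<<0 -> completed=1 acc=47 shift=7
byte[2]=0xCA cont=1 payload=0x4A: acc |= 74<<7 -> completed=1 acc=9519 shift=14
byte[3]=0x61 cont=0 payload=0x61: varint #2 complete (value=1598767); reset -> completed=2 acc=0 shift=0
byte[4]=0xA9 cont=1 payload=0x29: acc |= 41<<0 -> completed=2 acc=41 shift=7
byte[5]=0xA9 cont=1 payload=0x29: acc |= 41<<7 -> completed=2 acc=5289 shift=14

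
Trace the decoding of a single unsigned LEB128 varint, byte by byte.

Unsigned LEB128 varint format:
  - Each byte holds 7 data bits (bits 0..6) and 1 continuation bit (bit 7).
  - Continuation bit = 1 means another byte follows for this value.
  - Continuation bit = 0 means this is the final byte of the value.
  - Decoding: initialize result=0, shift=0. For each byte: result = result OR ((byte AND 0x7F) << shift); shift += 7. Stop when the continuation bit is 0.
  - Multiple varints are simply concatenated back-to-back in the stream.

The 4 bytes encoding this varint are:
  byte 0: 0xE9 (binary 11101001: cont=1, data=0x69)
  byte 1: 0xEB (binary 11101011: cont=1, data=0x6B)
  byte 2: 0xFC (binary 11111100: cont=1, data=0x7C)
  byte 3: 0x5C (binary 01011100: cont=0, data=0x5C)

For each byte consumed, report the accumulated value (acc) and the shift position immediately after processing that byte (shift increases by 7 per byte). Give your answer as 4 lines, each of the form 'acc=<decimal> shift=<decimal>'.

Answer: acc=105 shift=7
acc=13801 shift=14
acc=2045417 shift=21
acc=194983401 shift=28

Derivation:
byte 0=0xE9: payload=0x69=105, contrib = 105<<0 = 105; acc -> 105, shift -> 7
byte 1=0xEB: payload=0x6B=107, contrib = 107<<7 = 13696; acc -> 13801, shift -> 14
byte 2=0xFC: payload=0x7C=124, contrib = 124<<14 = 2031616; acc -> 2045417, shift -> 21
byte 3=0x5C: payload=0x5C=92, contrib = 92<<21 = 192937984; acc -> 194983401, shift -> 28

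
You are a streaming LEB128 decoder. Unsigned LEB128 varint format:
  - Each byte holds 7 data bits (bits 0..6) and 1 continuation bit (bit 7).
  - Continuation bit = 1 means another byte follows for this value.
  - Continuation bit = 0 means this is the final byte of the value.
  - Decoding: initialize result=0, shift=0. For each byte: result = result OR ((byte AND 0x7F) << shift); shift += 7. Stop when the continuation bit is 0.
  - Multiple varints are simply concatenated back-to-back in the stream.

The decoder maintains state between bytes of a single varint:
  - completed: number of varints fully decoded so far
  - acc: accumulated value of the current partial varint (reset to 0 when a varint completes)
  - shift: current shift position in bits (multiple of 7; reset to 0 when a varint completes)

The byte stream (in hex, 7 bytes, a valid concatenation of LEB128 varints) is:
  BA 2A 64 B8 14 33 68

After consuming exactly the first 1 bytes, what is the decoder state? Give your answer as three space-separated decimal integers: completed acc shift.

byte[0]=0xBA cont=1 payload=0x3A: acc |= 58<<0 -> completed=0 acc=58 shift=7

Answer: 0 58 7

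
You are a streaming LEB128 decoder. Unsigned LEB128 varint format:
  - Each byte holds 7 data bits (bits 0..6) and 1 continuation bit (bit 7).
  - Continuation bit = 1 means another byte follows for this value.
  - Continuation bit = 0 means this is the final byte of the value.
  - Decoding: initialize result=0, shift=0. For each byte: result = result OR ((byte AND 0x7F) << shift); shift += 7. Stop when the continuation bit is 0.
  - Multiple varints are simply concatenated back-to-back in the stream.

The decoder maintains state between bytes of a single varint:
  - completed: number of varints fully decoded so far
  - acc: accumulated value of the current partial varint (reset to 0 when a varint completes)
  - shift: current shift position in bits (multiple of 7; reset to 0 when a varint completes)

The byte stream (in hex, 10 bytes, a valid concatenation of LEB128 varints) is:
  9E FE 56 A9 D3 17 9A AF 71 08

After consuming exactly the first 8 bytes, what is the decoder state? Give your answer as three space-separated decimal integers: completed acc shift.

byte[0]=0x9E cont=1 payload=0x1E: acc |= 30<<0 -> completed=0 acc=30 shift=7
byte[1]=0xFE cont=1 payload=0x7E: acc |= 126<<7 -> completed=0 acc=16158 shift=14
byte[2]=0x56 cont=0 payload=0x56: varint #1 complete (value=1425182); reset -> completed=1 acc=0 shift=0
byte[3]=0xA9 cont=1 payload=0x29: acc |= 41<<0 -> completed=1 acc=41 shift=7
byte[4]=0xD3 cont=1 payload=0x53: acc |= 83<<7 -> completed=1 acc=10665 shift=14
byte[5]=0x17 cont=0 payload=0x17: varint #2 complete (value=387497); reset -> completed=2 acc=0 shift=0
byte[6]=0x9A cont=1 payload=0x1A: acc |= 26<<0 -> completed=2 acc=26 shift=7
byte[7]=0xAF cont=1 payload=0x2F: acc |= 47<<7 -> completed=2 acc=6042 shift=14

Answer: 2 6042 14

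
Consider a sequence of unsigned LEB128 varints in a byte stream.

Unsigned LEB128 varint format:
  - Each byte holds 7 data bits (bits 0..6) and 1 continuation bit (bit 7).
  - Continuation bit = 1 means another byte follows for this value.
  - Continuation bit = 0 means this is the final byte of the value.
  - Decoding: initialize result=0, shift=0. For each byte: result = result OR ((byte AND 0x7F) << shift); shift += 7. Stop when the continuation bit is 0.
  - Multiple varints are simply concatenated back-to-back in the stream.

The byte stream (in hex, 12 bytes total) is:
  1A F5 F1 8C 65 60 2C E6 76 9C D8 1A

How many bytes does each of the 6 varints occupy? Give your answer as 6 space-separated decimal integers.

Answer: 1 4 1 1 2 3

Derivation:
  byte[0]=0x1A cont=0 payload=0x1A=26: acc |= 26<<0 -> acc=26 shift=7 [end]
Varint 1: bytes[0:1] = 1A -> value 26 (1 byte(s))
  byte[1]=0xF5 cont=1 payload=0x75=117: acc |= 117<<0 -> acc=117 shift=7
  byte[2]=0xF1 cont=1 payload=0x71=113: acc |= 113<<7 -> acc=14581 shift=14
  byte[3]=0x8C cont=1 payload=0x0C=12: acc |= 12<<14 -> acc=211189 shift=21
  byte[4]=0x65 cont=0 payload=0x65=101: acc |= 101<<21 -> acc=212023541 shift=28 [end]
Varint 2: bytes[1:5] = F5 F1 8C 65 -> value 212023541 (4 byte(s))
  byte[5]=0x60 cont=0 payload=0x60=96: acc |= 96<<0 -> acc=96 shift=7 [end]
Varint 3: bytes[5:6] = 60 -> value 96 (1 byte(s))
  byte[6]=0x2C cont=0 payload=0x2C=44: acc |= 44<<0 -> acc=44 shift=7 [end]
Varint 4: bytes[6:7] = 2C -> value 44 (1 byte(s))
  byte[7]=0xE6 cont=1 payload=0x66=102: acc |= 102<<0 -> acc=102 shift=7
  byte[8]=0x76 cont=0 payload=0x76=118: acc |= 118<<7 -> acc=15206 shift=14 [end]
Varint 5: bytes[7:9] = E6 76 -> value 15206 (2 byte(s))
  byte[9]=0x9C cont=1 payload=0x1C=28: acc |= 28<<0 -> acc=28 shift=7
  byte[10]=0xD8 cont=1 payload=0x58=88: acc |= 88<<7 -> acc=11292 shift=14
  byte[11]=0x1A cont=0 payload=0x1A=26: acc |= 26<<14 -> acc=437276 shift=21 [end]
Varint 6: bytes[9:12] = 9C D8 1A -> value 437276 (3 byte(s))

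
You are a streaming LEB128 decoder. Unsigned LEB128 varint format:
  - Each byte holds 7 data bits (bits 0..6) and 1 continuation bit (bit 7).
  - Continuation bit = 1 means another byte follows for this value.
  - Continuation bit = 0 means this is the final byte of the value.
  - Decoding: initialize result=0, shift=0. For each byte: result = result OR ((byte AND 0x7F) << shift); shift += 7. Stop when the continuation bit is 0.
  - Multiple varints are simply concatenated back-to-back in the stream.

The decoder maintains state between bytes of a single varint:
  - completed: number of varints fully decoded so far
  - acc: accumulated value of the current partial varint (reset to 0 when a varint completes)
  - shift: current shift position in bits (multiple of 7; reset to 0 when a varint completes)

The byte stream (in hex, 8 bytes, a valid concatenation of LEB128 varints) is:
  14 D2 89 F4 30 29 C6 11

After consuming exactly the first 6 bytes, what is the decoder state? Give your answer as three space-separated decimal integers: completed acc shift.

Answer: 3 0 0

Derivation:
byte[0]=0x14 cont=0 payload=0x14: varint #1 complete (value=20); reset -> completed=1 acc=0 shift=0
byte[1]=0xD2 cont=1 payload=0x52: acc |= 82<<0 -> completed=1 acc=82 shift=7
byte[2]=0x89 cont=1 payload=0x09: acc |= 9<<7 -> completed=1 acc=1234 shift=14
byte[3]=0xF4 cont=1 payload=0x74: acc |= 116<<14 -> completed=1 acc=1901778 shift=21
byte[4]=0x30 cont=0 payload=0x30: varint #2 complete (value=102565074); reset -> completed=2 acc=0 shift=0
byte[5]=0x29 cont=0 payload=0x29: varint #3 complete (value=41); reset -> completed=3 acc=0 shift=0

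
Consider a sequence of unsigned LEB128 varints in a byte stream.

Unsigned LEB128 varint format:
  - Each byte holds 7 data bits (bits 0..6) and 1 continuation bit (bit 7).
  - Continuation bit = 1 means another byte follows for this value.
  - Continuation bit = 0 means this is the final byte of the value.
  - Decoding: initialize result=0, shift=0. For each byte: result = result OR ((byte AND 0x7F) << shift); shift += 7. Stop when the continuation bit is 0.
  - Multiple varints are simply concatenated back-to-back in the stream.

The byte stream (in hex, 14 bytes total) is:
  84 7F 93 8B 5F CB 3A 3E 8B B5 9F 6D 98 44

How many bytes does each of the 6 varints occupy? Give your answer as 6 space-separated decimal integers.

  byte[0]=0x84 cont=1 payload=0x04=4: acc |= 4<<0 -> acc=4 shift=7
  byte[1]=0x7F cont=0 payload=0x7F=127: acc |= 127<<7 -> acc=16260 shift=14 [end]
Varint 1: bytes[0:2] = 84 7F -> value 16260 (2 byte(s))
  byte[2]=0x93 cont=1 payload=0x13=19: acc |= 19<<0 -> acc=19 shift=7
  byte[3]=0x8B cont=1 payload=0x0B=11: acc |= 11<<7 -> acc=1427 shift=14
  byte[4]=0x5F cont=0 payload=0x5F=95: acc |= 95<<14 -> acc=1557907 shift=21 [end]
Varint 2: bytes[2:5] = 93 8B 5F -> value 1557907 (3 byte(s))
  byte[5]=0xCB cont=1 payload=0x4B=75: acc |= 75<<0 -> acc=75 shift=7
  byte[6]=0x3A cont=0 payload=0x3A=58: acc |= 58<<7 -> acc=7499 shift=14 [end]
Varint 3: bytes[5:7] = CB 3A -> value 7499 (2 byte(s))
  byte[7]=0x3E cont=0 payload=0x3E=62: acc |= 62<<0 -> acc=62 shift=7 [end]
Varint 4: bytes[7:8] = 3E -> value 62 (1 byte(s))
  byte[8]=0x8B cont=1 payload=0x0B=11: acc |= 11<<0 -> acc=11 shift=7
  byte[9]=0xB5 cont=1 payload=0x35=53: acc |= 53<<7 -> acc=6795 shift=14
  byte[10]=0x9F cont=1 payload=0x1F=31: acc |= 31<<14 -> acc=514699 shift=21
  byte[11]=0x6D cont=0 payload=0x6D=109: acc |= 109<<21 -> acc=229104267 shift=28 [end]
Varint 5: bytes[8:12] = 8B B5 9F 6D -> value 229104267 (4 byte(s))
  byte[12]=0x98 cont=1 payload=0x18=24: acc |= 24<<0 -> acc=24 shift=7
  byte[13]=0x44 cont=0 payload=0x44=68: acc |= 68<<7 -> acc=8728 shift=14 [end]
Varint 6: bytes[12:14] = 98 44 -> value 8728 (2 byte(s))

Answer: 2 3 2 1 4 2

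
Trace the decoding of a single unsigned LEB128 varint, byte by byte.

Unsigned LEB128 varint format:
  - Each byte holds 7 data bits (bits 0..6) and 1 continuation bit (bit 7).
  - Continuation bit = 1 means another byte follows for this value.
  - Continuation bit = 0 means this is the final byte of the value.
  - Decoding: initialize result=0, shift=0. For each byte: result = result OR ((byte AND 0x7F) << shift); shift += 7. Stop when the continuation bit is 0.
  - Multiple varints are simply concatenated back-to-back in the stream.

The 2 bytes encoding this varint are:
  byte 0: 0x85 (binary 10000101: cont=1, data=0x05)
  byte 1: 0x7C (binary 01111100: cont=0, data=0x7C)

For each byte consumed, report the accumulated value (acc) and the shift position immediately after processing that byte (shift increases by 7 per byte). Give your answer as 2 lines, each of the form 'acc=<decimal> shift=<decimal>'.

Answer: acc=5 shift=7
acc=15877 shift=14

Derivation:
byte 0=0x85: payload=0x05=5, contrib = 5<<0 = 5; acc -> 5, shift -> 7
byte 1=0x7C: payload=0x7C=124, contrib = 124<<7 = 15872; acc -> 15877, shift -> 14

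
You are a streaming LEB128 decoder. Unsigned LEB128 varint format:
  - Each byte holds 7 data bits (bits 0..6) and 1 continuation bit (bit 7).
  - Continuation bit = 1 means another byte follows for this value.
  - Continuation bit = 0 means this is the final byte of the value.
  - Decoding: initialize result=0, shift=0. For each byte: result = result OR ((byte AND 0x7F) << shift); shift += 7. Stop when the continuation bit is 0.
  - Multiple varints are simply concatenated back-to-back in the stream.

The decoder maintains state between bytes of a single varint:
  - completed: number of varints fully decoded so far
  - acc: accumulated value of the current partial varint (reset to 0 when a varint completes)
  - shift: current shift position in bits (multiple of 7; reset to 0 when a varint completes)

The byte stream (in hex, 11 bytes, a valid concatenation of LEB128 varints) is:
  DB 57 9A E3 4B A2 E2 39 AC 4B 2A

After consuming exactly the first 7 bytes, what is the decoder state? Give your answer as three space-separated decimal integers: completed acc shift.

Answer: 2 12578 14

Derivation:
byte[0]=0xDB cont=1 payload=0x5B: acc |= 91<<0 -> completed=0 acc=91 shift=7
byte[1]=0x57 cont=0 payload=0x57: varint #1 complete (value=11227); reset -> completed=1 acc=0 shift=0
byte[2]=0x9A cont=1 payload=0x1A: acc |= 26<<0 -> completed=1 acc=26 shift=7
byte[3]=0xE3 cont=1 payload=0x63: acc |= 99<<7 -> completed=1 acc=12698 shift=14
byte[4]=0x4B cont=0 payload=0x4B: varint #2 complete (value=1241498); reset -> completed=2 acc=0 shift=0
byte[5]=0xA2 cont=1 payload=0x22: acc |= 34<<0 -> completed=2 acc=34 shift=7
byte[6]=0xE2 cont=1 payload=0x62: acc |= 98<<7 -> completed=2 acc=12578 shift=14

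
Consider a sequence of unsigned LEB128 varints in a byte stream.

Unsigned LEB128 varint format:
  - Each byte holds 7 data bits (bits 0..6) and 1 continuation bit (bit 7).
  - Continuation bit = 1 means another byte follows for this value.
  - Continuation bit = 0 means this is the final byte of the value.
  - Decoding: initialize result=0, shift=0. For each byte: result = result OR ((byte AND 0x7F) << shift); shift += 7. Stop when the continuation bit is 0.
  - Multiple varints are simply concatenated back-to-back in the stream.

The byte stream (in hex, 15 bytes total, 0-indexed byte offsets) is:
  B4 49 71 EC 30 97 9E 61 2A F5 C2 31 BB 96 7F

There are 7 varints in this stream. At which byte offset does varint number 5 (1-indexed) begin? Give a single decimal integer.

  byte[0]=0xB4 cont=1 payload=0x34=52: acc |= 52<<0 -> acc=52 shift=7
  byte[1]=0x49 cont=0 payload=0x49=73: acc |= 73<<7 -> acc=9396 shift=14 [end]
Varint 1: bytes[0:2] = B4 49 -> value 9396 (2 byte(s))
  byte[2]=0x71 cont=0 payload=0x71=113: acc |= 113<<0 -> acc=113 shift=7 [end]
Varint 2: bytes[2:3] = 71 -> value 113 (1 byte(s))
  byte[3]=0xEC cont=1 payload=0x6C=108: acc |= 108<<0 -> acc=108 shift=7
  byte[4]=0x30 cont=0 payload=0x30=48: acc |= 48<<7 -> acc=6252 shift=14 [end]
Varint 3: bytes[3:5] = EC 30 -> value 6252 (2 byte(s))
  byte[5]=0x97 cont=1 payload=0x17=23: acc |= 23<<0 -> acc=23 shift=7
  byte[6]=0x9E cont=1 payload=0x1E=30: acc |= 30<<7 -> acc=3863 shift=14
  byte[7]=0x61 cont=0 payload=0x61=97: acc |= 97<<14 -> acc=1593111 shift=21 [end]
Varint 4: bytes[5:8] = 97 9E 61 -> value 1593111 (3 byte(s))
  byte[8]=0x2A cont=0 payload=0x2A=42: acc |= 42<<0 -> acc=42 shift=7 [end]
Varint 5: bytes[8:9] = 2A -> value 42 (1 byte(s))
  byte[9]=0xF5 cont=1 payload=0x75=117: acc |= 117<<0 -> acc=117 shift=7
  byte[10]=0xC2 cont=1 payload=0x42=66: acc |= 66<<7 -> acc=8565 shift=14
  byte[11]=0x31 cont=0 payload=0x31=49: acc |= 49<<14 -> acc=811381 shift=21 [end]
Varint 6: bytes[9:12] = F5 C2 31 -> value 811381 (3 byte(s))
  byte[12]=0xBB cont=1 payload=0x3B=59: acc |= 59<<0 -> acc=59 shift=7
  byte[13]=0x96 cont=1 payload=0x16=22: acc |= 22<<7 -> acc=2875 shift=14
  byte[14]=0x7F cont=0 payload=0x7F=127: acc |= 127<<14 -> acc=2083643 shift=21 [end]
Varint 7: bytes[12:15] = BB 96 7F -> value 2083643 (3 byte(s))

Answer: 8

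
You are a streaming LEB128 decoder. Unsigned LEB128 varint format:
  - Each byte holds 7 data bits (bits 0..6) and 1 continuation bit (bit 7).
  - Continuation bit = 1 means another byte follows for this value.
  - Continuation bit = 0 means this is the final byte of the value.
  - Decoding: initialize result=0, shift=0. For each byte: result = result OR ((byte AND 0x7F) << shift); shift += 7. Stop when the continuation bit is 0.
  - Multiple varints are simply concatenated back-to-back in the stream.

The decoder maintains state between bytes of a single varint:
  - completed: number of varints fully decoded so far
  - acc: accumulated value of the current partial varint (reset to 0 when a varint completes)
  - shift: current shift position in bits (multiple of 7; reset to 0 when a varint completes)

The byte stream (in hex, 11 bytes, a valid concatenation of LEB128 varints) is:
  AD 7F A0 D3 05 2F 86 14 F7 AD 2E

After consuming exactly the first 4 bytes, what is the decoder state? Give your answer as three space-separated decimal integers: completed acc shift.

byte[0]=0xAD cont=1 payload=0x2D: acc |= 45<<0 -> completed=0 acc=45 shift=7
byte[1]=0x7F cont=0 payload=0x7F: varint #1 complete (value=16301); reset -> completed=1 acc=0 shift=0
byte[2]=0xA0 cont=1 payload=0x20: acc |= 32<<0 -> completed=1 acc=32 shift=7
byte[3]=0xD3 cont=1 payload=0x53: acc |= 83<<7 -> completed=1 acc=10656 shift=14

Answer: 1 10656 14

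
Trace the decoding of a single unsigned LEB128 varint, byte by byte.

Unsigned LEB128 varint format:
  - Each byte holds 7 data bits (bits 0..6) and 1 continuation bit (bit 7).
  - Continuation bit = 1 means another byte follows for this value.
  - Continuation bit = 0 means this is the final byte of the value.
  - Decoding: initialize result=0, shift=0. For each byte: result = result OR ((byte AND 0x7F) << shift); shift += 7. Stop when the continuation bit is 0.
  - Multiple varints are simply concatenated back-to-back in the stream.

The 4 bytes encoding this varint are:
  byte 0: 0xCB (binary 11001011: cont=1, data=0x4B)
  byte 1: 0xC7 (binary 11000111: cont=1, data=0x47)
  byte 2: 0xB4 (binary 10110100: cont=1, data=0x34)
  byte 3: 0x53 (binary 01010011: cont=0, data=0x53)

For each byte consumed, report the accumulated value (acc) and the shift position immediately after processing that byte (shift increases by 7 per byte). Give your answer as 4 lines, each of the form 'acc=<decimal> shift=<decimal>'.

byte 0=0xCB: payload=0x4B=75, contrib = 75<<0 = 75; acc -> 75, shift -> 7
byte 1=0xC7: payload=0x47=71, contrib = 71<<7 = 9088; acc -> 9163, shift -> 14
byte 2=0xB4: payload=0x34=52, contrib = 52<<14 = 851968; acc -> 861131, shift -> 21
byte 3=0x53: payload=0x53=83, contrib = 83<<21 = 174063616; acc -> 174924747, shift -> 28

Answer: acc=75 shift=7
acc=9163 shift=14
acc=861131 shift=21
acc=174924747 shift=28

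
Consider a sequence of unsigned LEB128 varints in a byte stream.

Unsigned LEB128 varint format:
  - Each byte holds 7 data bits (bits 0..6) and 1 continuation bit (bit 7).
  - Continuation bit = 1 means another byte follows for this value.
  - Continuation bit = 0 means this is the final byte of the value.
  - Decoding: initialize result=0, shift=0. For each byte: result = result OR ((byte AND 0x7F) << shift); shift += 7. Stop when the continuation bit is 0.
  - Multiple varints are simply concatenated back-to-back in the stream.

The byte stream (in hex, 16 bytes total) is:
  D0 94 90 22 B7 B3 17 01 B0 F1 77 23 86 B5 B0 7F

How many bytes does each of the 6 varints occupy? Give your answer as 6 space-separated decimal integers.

  byte[0]=0xD0 cont=1 payload=0x50=80: acc |= 80<<0 -> acc=80 shift=7
  byte[1]=0x94 cont=1 payload=0x14=20: acc |= 20<<7 -> acc=2640 shift=14
  byte[2]=0x90 cont=1 payload=0x10=16: acc |= 16<<14 -> acc=264784 shift=21
  byte[3]=0x22 cont=0 payload=0x22=34: acc |= 34<<21 -> acc=71567952 shift=28 [end]
Varint 1: bytes[0:4] = D0 94 90 22 -> value 71567952 (4 byte(s))
  byte[4]=0xB7 cont=1 payload=0x37=55: acc |= 55<<0 -> acc=55 shift=7
  byte[5]=0xB3 cont=1 payload=0x33=51: acc |= 51<<7 -> acc=6583 shift=14
  byte[6]=0x17 cont=0 payload=0x17=23: acc |= 23<<14 -> acc=383415 shift=21 [end]
Varint 2: bytes[4:7] = B7 B3 17 -> value 383415 (3 byte(s))
  byte[7]=0x01 cont=0 payload=0x01=1: acc |= 1<<0 -> acc=1 shift=7 [end]
Varint 3: bytes[7:8] = 01 -> value 1 (1 byte(s))
  byte[8]=0xB0 cont=1 payload=0x30=48: acc |= 48<<0 -> acc=48 shift=7
  byte[9]=0xF1 cont=1 payload=0x71=113: acc |= 113<<7 -> acc=14512 shift=14
  byte[10]=0x77 cont=0 payload=0x77=119: acc |= 119<<14 -> acc=1964208 shift=21 [end]
Varint 4: bytes[8:11] = B0 F1 77 -> value 1964208 (3 byte(s))
  byte[11]=0x23 cont=0 payload=0x23=35: acc |= 35<<0 -> acc=35 shift=7 [end]
Varint 5: bytes[11:12] = 23 -> value 35 (1 byte(s))
  byte[12]=0x86 cont=1 payload=0x06=6: acc |= 6<<0 -> acc=6 shift=7
  byte[13]=0xB5 cont=1 payload=0x35=53: acc |= 53<<7 -> acc=6790 shift=14
  byte[14]=0xB0 cont=1 payload=0x30=48: acc |= 48<<14 -> acc=793222 shift=21
  byte[15]=0x7F cont=0 payload=0x7F=127: acc |= 127<<21 -> acc=267131526 shift=28 [end]
Varint 6: bytes[12:16] = 86 B5 B0 7F -> value 267131526 (4 byte(s))

Answer: 4 3 1 3 1 4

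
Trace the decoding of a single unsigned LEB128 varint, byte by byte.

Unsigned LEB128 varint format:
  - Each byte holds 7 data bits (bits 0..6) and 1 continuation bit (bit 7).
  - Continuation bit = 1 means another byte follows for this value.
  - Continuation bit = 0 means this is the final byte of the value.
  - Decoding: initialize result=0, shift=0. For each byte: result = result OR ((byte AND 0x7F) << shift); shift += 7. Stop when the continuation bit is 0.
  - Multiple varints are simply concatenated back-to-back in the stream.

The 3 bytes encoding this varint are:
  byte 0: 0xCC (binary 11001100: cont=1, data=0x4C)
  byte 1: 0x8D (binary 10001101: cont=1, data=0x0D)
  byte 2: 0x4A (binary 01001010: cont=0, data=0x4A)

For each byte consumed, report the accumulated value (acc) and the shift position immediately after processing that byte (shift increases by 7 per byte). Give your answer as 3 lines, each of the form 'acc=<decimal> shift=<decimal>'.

Answer: acc=76 shift=7
acc=1740 shift=14
acc=1214156 shift=21

Derivation:
byte 0=0xCC: payload=0x4C=76, contrib = 76<<0 = 76; acc -> 76, shift -> 7
byte 1=0x8D: payload=0x0D=13, contrib = 13<<7 = 1664; acc -> 1740, shift -> 14
byte 2=0x4A: payload=0x4A=74, contrib = 74<<14 = 1212416; acc -> 1214156, shift -> 21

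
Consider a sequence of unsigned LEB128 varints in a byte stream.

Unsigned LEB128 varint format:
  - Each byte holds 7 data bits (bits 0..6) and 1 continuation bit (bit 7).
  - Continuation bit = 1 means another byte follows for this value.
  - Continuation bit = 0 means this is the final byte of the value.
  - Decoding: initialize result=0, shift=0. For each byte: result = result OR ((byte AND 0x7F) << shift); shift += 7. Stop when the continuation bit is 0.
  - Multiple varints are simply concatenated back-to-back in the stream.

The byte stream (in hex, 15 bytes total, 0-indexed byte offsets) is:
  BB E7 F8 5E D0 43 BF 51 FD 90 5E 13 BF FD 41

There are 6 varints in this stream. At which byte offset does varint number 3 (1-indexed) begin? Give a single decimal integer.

Answer: 6

Derivation:
  byte[0]=0xBB cont=1 payload=0x3B=59: acc |= 59<<0 -> acc=59 shift=7
  byte[1]=0xE7 cont=1 payload=0x67=103: acc |= 103<<7 -> acc=13243 shift=14
  byte[2]=0xF8 cont=1 payload=0x78=120: acc |= 120<<14 -> acc=1979323 shift=21
  byte[3]=0x5E cont=0 payload=0x5E=94: acc |= 94<<21 -> acc=199111611 shift=28 [end]
Varint 1: bytes[0:4] = BB E7 F8 5E -> value 199111611 (4 byte(s))
  byte[4]=0xD0 cont=1 payload=0x50=80: acc |= 80<<0 -> acc=80 shift=7
  byte[5]=0x43 cont=0 payload=0x43=67: acc |= 67<<7 -> acc=8656 shift=14 [end]
Varint 2: bytes[4:6] = D0 43 -> value 8656 (2 byte(s))
  byte[6]=0xBF cont=1 payload=0x3F=63: acc |= 63<<0 -> acc=63 shift=7
  byte[7]=0x51 cont=0 payload=0x51=81: acc |= 81<<7 -> acc=10431 shift=14 [end]
Varint 3: bytes[6:8] = BF 51 -> value 10431 (2 byte(s))
  byte[8]=0xFD cont=1 payload=0x7D=125: acc |= 125<<0 -> acc=125 shift=7
  byte[9]=0x90 cont=1 payload=0x10=16: acc |= 16<<7 -> acc=2173 shift=14
  byte[10]=0x5E cont=0 payload=0x5E=94: acc |= 94<<14 -> acc=1542269 shift=21 [end]
Varint 4: bytes[8:11] = FD 90 5E -> value 1542269 (3 byte(s))
  byte[11]=0x13 cont=0 payload=0x13=19: acc |= 19<<0 -> acc=19 shift=7 [end]
Varint 5: bytes[11:12] = 13 -> value 19 (1 byte(s))
  byte[12]=0xBF cont=1 payload=0x3F=63: acc |= 63<<0 -> acc=63 shift=7
  byte[13]=0xFD cont=1 payload=0x7D=125: acc |= 125<<7 -> acc=16063 shift=14
  byte[14]=0x41 cont=0 payload=0x41=65: acc |= 65<<14 -> acc=1081023 shift=21 [end]
Varint 6: bytes[12:15] = BF FD 41 -> value 1081023 (3 byte(s))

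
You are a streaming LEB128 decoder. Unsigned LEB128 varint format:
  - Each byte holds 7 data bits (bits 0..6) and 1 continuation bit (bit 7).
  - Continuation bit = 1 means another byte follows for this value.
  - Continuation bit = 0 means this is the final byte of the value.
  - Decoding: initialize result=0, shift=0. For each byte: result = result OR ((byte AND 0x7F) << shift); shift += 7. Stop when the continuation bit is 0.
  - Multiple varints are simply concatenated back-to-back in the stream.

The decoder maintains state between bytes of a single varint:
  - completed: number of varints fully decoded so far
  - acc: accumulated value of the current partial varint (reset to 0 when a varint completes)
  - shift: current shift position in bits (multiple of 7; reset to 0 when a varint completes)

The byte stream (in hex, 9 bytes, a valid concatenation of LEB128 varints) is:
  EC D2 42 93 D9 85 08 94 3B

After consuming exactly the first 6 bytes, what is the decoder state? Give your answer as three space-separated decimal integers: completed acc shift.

byte[0]=0xEC cont=1 payload=0x6C: acc |= 108<<0 -> completed=0 acc=108 shift=7
byte[1]=0xD2 cont=1 payload=0x52: acc |= 82<<7 -> completed=0 acc=10604 shift=14
byte[2]=0x42 cont=0 payload=0x42: varint #1 complete (value=1091948); reset -> completed=1 acc=0 shift=0
byte[3]=0x93 cont=1 payload=0x13: acc |= 19<<0 -> completed=1 acc=19 shift=7
byte[4]=0xD9 cont=1 payload=0x59: acc |= 89<<7 -> completed=1 acc=11411 shift=14
byte[5]=0x85 cont=1 payload=0x05: acc |= 5<<14 -> completed=1 acc=93331 shift=21

Answer: 1 93331 21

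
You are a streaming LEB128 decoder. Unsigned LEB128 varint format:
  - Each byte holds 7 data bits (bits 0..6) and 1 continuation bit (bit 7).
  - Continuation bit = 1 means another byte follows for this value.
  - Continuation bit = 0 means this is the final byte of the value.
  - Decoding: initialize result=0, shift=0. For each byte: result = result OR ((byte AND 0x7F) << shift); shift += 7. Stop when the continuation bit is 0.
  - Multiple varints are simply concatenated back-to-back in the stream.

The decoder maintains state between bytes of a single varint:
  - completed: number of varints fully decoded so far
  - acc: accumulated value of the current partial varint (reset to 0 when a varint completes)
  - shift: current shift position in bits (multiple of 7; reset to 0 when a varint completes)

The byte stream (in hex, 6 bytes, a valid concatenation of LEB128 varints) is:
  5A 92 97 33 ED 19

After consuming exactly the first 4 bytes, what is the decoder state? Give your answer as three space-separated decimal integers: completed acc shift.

Answer: 2 0 0

Derivation:
byte[0]=0x5A cont=0 payload=0x5A: varint #1 complete (value=90); reset -> completed=1 acc=0 shift=0
byte[1]=0x92 cont=1 payload=0x12: acc |= 18<<0 -> completed=1 acc=18 shift=7
byte[2]=0x97 cont=1 payload=0x17: acc |= 23<<7 -> completed=1 acc=2962 shift=14
byte[3]=0x33 cont=0 payload=0x33: varint #2 complete (value=838546); reset -> completed=2 acc=0 shift=0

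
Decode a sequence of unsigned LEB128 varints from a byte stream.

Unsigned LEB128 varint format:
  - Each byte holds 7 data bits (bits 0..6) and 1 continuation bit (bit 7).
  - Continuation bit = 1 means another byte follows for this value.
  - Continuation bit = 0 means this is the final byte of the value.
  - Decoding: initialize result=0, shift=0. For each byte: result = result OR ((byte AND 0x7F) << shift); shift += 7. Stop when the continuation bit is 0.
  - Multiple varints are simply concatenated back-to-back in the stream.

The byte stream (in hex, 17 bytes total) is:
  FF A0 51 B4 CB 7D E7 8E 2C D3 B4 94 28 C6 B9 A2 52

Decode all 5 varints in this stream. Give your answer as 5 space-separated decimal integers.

Answer: 1331327 2057652 722791 84220499 172530886

Derivation:
  byte[0]=0xFF cont=1 payload=0x7F=127: acc |= 127<<0 -> acc=127 shift=7
  byte[1]=0xA0 cont=1 payload=0x20=32: acc |= 32<<7 -> acc=4223 shift=14
  byte[2]=0x51 cont=0 payload=0x51=81: acc |= 81<<14 -> acc=1331327 shift=21 [end]
Varint 1: bytes[0:3] = FF A0 51 -> value 1331327 (3 byte(s))
  byte[3]=0xB4 cont=1 payload=0x34=52: acc |= 52<<0 -> acc=52 shift=7
  byte[4]=0xCB cont=1 payload=0x4B=75: acc |= 75<<7 -> acc=9652 shift=14
  byte[5]=0x7D cont=0 payload=0x7D=125: acc |= 125<<14 -> acc=2057652 shift=21 [end]
Varint 2: bytes[3:6] = B4 CB 7D -> value 2057652 (3 byte(s))
  byte[6]=0xE7 cont=1 payload=0x67=103: acc |= 103<<0 -> acc=103 shift=7
  byte[7]=0x8E cont=1 payload=0x0E=14: acc |= 14<<7 -> acc=1895 shift=14
  byte[8]=0x2C cont=0 payload=0x2C=44: acc |= 44<<14 -> acc=722791 shift=21 [end]
Varint 3: bytes[6:9] = E7 8E 2C -> value 722791 (3 byte(s))
  byte[9]=0xD3 cont=1 payload=0x53=83: acc |= 83<<0 -> acc=83 shift=7
  byte[10]=0xB4 cont=1 payload=0x34=52: acc |= 52<<7 -> acc=6739 shift=14
  byte[11]=0x94 cont=1 payload=0x14=20: acc |= 20<<14 -> acc=334419 shift=21
  byte[12]=0x28 cont=0 payload=0x28=40: acc |= 40<<21 -> acc=84220499 shift=28 [end]
Varint 4: bytes[9:13] = D3 B4 94 28 -> value 84220499 (4 byte(s))
  byte[13]=0xC6 cont=1 payload=0x46=70: acc |= 70<<0 -> acc=70 shift=7
  byte[14]=0xB9 cont=1 payload=0x39=57: acc |= 57<<7 -> acc=7366 shift=14
  byte[15]=0xA2 cont=1 payload=0x22=34: acc |= 34<<14 -> acc=564422 shift=21
  byte[16]=0x52 cont=0 payload=0x52=82: acc |= 82<<21 -> acc=172530886 shift=28 [end]
Varint 5: bytes[13:17] = C6 B9 A2 52 -> value 172530886 (4 byte(s))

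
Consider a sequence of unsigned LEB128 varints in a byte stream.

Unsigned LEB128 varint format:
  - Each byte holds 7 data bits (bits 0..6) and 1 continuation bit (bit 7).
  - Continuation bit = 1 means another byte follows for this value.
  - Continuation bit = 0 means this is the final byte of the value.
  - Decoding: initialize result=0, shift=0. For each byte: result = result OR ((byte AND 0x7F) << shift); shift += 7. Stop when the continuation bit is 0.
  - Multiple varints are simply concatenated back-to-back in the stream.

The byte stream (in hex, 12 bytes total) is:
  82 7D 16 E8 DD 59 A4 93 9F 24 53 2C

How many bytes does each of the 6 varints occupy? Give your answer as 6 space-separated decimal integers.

  byte[0]=0x82 cont=1 payload=0x02=2: acc |= 2<<0 -> acc=2 shift=7
  byte[1]=0x7D cont=0 payload=0x7D=125: acc |= 125<<7 -> acc=16002 shift=14 [end]
Varint 1: bytes[0:2] = 82 7D -> value 16002 (2 byte(s))
  byte[2]=0x16 cont=0 payload=0x16=22: acc |= 22<<0 -> acc=22 shift=7 [end]
Varint 2: bytes[2:3] = 16 -> value 22 (1 byte(s))
  byte[3]=0xE8 cont=1 payload=0x68=104: acc |= 104<<0 -> acc=104 shift=7
  byte[4]=0xDD cont=1 payload=0x5D=93: acc |= 93<<7 -> acc=12008 shift=14
  byte[5]=0x59 cont=0 payload=0x59=89: acc |= 89<<14 -> acc=1470184 shift=21 [end]
Varint 3: bytes[3:6] = E8 DD 59 -> value 1470184 (3 byte(s))
  byte[6]=0xA4 cont=1 payload=0x24=36: acc |= 36<<0 -> acc=36 shift=7
  byte[7]=0x93 cont=1 payload=0x13=19: acc |= 19<<7 -> acc=2468 shift=14
  byte[8]=0x9F cont=1 payload=0x1F=31: acc |= 31<<14 -> acc=510372 shift=21
  byte[9]=0x24 cont=0 payload=0x24=36: acc |= 36<<21 -> acc=76007844 shift=28 [end]
Varint 4: bytes[6:10] = A4 93 9F 24 -> value 76007844 (4 byte(s))
  byte[10]=0x53 cont=0 payload=0x53=83: acc |= 83<<0 -> acc=83 shift=7 [end]
Varint 5: bytes[10:11] = 53 -> value 83 (1 byte(s))
  byte[11]=0x2C cont=0 payload=0x2C=44: acc |= 44<<0 -> acc=44 shift=7 [end]
Varint 6: bytes[11:12] = 2C -> value 44 (1 byte(s))

Answer: 2 1 3 4 1 1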